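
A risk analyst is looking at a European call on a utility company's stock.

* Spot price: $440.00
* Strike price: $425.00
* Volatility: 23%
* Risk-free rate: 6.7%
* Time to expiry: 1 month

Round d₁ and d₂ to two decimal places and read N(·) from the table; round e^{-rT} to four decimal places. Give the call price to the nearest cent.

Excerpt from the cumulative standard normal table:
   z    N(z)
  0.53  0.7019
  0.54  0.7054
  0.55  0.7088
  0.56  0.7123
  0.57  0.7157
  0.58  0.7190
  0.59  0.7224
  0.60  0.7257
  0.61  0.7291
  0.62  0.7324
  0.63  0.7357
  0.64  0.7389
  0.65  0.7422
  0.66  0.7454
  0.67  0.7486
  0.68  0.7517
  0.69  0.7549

$22.65

σ√T = 0.23 × 0.2887 = 0.0664
d₁ = [ln(440/425) + (0.067 + ½·0.23²)·0.08333] / (σ√T) = (0.0347 + 0.0078) / 0.0664 = 0.6397 ≈ 0.64
d₂ = 0.6397 − 0.0664 = 0.5733 ≈ 0.57
e^(−rT) = e^(−0.067·0.08333) = 0.9944
N(d₁) = N(0.64) = 0.7389;  N(d₂) = N(0.57) = 0.7157
C = 440·0.7389 − 425·0.9944·0.7157 = 325.1160 − 302.4691 = 22.6469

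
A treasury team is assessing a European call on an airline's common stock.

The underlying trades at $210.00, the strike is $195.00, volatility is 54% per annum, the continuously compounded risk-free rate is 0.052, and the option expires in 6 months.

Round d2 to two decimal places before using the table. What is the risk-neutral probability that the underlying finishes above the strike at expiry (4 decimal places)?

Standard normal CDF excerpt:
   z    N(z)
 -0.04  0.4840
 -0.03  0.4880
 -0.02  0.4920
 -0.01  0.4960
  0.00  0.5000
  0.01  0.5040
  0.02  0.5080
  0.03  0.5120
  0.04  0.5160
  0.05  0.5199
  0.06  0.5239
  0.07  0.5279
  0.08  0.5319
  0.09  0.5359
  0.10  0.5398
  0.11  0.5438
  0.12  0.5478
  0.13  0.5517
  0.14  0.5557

0.5279

T = 0.5;  σ√T = 0.3818
ln(S/K) + (r + σ²/2)T = ln(210/195) + (0.052 + 0.54²/2)·0.5 = 0.0741 + 0.0989 = 0.1730
d₁ = 0.1730 / 0.3818 = 0.4531 → 0.45
d₂ = d₁ − σ√T = 0.4531 − 0.3818 = 0.0713 → 0.07
Risk-neutral Pr[S_T > K] = N(d₂) = N(0.07) = 0.5279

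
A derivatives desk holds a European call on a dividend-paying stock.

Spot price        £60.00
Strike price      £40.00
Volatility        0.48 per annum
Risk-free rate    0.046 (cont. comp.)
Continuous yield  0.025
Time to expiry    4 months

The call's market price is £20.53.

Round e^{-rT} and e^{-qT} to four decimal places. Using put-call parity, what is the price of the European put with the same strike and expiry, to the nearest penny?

e^(−qT) = e^(−0.025·0.3333) = 0.9917;  e^(−rT) = e^(−0.046·0.3333) = 0.9848
Put-call parity: C − P = S·e^(−qT) − K·e^(−rT) = 60·0.9917 − 40·0.9848 = 59.5020 − 39.3920 = 20.1100
P = C − (C − P) = 20.53 − (20.1100) = 0.4200

£0.42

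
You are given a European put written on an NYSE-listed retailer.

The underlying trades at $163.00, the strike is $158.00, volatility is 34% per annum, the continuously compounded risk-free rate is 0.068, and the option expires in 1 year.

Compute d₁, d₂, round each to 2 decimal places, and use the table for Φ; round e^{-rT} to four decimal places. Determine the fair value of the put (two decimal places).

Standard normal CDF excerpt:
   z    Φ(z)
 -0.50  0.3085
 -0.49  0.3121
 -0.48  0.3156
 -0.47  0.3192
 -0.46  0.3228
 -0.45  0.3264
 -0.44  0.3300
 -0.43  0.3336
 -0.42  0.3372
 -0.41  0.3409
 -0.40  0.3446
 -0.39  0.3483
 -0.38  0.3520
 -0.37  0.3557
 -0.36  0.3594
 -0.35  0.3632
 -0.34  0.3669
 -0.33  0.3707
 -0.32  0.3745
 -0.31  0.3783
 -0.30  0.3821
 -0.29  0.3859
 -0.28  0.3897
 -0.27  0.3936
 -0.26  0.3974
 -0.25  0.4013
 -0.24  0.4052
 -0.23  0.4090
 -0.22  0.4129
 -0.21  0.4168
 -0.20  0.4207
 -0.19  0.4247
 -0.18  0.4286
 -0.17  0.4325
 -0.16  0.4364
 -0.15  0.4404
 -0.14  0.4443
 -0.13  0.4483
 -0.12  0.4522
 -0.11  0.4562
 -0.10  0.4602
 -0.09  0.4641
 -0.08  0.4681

σ√T = 0.34 × 1.0000 = 0.3400
d₁ = [ln(163/158) + (0.068 + 0.34²/2)·1] / 0.3400 = [0.0312 + 0.1258] / 0.3400 = 0.4616 → 0.46
d₂ = d₁ − σ√T = 0.4616 − 0.3400 = 0.1216 → 0.12
e^(−rT) = e^(−0.068·1) = 0.9343
N(−d₂) = N(-0.12) = 0.4522;  N(−d₁) = N(-0.46) = 0.3228
P = 158·0.9343·0.4522 − 163·0.3228 = 66.7535 − 52.6164 = 14.1371

$14.14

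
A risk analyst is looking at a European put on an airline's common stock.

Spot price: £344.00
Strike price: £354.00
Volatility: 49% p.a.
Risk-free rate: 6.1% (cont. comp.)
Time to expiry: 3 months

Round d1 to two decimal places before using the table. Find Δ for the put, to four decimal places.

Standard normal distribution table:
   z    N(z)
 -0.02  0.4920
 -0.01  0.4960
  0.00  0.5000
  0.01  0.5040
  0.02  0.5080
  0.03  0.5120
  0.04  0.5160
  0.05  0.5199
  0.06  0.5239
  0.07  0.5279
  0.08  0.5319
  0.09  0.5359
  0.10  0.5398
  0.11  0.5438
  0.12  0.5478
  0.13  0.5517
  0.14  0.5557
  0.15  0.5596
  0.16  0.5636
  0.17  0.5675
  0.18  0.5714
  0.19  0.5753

-0.4721

T = 0.25;  σ√T = 0.2450
d₁ = [ln(344/354) + (0.061 + 0.49²/2)·0.25] / 0.2450 = [-0.0287 + 0.0453] / 0.2450 = 0.0678 ⇒ 0.07
N(d₁) = N(0.07) = 0.5279
Δ_put = N(d₁) − 1 = 0.5279 − 1 = -0.4721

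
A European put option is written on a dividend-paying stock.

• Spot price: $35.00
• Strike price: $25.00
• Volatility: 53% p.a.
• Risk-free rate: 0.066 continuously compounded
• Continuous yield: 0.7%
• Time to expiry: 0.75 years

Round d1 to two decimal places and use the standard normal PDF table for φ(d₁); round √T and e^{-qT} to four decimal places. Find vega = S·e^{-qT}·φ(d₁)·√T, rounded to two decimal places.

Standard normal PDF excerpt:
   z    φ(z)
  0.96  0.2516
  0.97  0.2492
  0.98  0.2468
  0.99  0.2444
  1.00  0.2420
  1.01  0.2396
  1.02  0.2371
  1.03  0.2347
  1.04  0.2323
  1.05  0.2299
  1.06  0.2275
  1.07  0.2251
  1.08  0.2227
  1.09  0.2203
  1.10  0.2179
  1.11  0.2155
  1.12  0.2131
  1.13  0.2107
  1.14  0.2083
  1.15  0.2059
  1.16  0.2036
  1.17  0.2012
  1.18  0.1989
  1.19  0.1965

6.86

σ√T = 0.53·√0.75 = 0.4590
d₁ = [ln(35/25) + (0.066 − 0.007 + ½·0.53²)·0.75] / (σ√T) = (0.3365 + 0.1496) / 0.4590 = 1.0590 ⇒ 1.06
√T = √0.75 = 0.8660
φ(d₁) = φ(1.06) = 0.2275
e^(−qT) = e^(−0.007·0.75) = 0.9948
vega = S·e^(−qT)·φ(d₁)·√T = 35·0.9948·0.2275·0.8660 = 6.8597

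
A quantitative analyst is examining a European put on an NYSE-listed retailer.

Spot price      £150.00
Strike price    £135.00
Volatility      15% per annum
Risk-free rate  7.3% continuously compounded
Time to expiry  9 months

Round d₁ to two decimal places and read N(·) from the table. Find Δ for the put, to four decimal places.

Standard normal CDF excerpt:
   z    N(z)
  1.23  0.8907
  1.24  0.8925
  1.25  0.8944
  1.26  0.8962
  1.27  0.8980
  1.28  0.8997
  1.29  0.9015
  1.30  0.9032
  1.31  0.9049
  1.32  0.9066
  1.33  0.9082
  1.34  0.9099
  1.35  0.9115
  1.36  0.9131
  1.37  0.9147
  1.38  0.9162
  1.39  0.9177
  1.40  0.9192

-0.0968

T = 0.75;  σ√T = 0.1299
ln(S/K) + (r + σ²/2)T = ln(150/135) + (0.073 + 0.15²/2)·0.75 = 0.1054 + 0.0632 = 0.1685
d₁ = 0.1685 / 0.1299 = 1.2975 → 1.30
N(d₁) = N(1.30) = 0.9032
Δ_put = N(d₁) − 1 = 0.9032 − 1 = -0.0968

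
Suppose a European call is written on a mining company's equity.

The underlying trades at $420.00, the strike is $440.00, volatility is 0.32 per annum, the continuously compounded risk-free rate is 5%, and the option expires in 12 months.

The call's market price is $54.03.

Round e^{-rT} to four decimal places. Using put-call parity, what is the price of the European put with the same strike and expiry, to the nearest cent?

e^(−rT) = e^(−0.05·1) = 0.9512
Put-call parity: C − P = S − K·e^(−rT) = 420 − 440·0.9512 = 420 − 418.5280 = 1.4720
P = C − (C − P) = 54.03 − (1.4720) = 52.5580

$52.56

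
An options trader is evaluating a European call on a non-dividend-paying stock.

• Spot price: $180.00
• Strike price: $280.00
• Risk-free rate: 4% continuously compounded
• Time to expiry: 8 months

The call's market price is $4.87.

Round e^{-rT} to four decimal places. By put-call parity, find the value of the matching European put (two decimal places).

$97.51

exp(−rT) = exp(−0.04·0.6667) = 0.9737
Put-call parity: C − P = S − K·e^(−rT) = 180 − 280·0.9737 = 180 − 272.6360 = -92.6360
P = C − (C − P) = 4.87 − (-92.6360) = 97.5060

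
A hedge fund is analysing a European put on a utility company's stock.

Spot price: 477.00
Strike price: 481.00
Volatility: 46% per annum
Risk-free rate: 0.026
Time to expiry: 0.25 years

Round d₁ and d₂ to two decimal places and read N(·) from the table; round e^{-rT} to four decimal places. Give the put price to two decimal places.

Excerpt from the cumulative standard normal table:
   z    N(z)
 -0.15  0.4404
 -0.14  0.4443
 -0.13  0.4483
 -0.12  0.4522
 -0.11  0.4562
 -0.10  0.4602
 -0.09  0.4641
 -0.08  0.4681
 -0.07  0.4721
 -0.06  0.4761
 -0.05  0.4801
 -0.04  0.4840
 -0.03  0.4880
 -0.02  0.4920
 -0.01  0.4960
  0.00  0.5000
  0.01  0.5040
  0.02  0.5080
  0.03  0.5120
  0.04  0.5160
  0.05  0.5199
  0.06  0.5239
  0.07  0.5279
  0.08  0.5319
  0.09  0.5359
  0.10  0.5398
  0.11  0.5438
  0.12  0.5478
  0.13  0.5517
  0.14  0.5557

T = 0.25;  σ√T = 0.2300
d₁ = [ln(477/481) + (0.026 + ½·0.46²)·0.25] / (σ√T) = (-0.0084 + 0.0330) / 0.2300 = 0.1070 ⇒ 0.11
d₂ = 0.1070 − 0.2300 = -0.1230 ⇒ -0.12
e^(−rT) = e^(−0.026·0.25) = 0.9935
N(−d₂) = N(0.12) = 0.5478;  N(−d₁) = N(-0.11) = 0.4562
P = 481·0.9935·0.5478 − 477·0.4562 = 261.7791 − 217.6074 = 44.1717

44.17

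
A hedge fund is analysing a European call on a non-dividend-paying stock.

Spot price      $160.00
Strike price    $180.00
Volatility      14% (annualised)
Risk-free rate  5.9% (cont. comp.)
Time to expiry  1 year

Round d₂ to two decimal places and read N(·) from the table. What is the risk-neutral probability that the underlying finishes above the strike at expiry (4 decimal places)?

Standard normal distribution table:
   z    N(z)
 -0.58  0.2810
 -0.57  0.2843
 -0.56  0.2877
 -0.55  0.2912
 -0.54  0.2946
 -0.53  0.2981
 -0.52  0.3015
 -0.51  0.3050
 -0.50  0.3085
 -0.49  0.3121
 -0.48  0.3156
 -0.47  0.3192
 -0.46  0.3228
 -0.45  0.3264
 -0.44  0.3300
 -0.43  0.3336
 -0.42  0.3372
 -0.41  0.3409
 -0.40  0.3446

σ√T = 0.14·√1 = 0.1400
d₁ = [ln(160/180) + (0.059 + 0.14²/2)·1] / 0.1400 = [-0.1178 + 0.0688] / 0.1400 = -0.3499 which rounds to -0.35
d₂ = d₁ − σ√T = -0.3499 − 0.1400 = -0.4899 which rounds to -0.49
Pr(exercise) under Q = N(d₂) = 0.3121

0.3121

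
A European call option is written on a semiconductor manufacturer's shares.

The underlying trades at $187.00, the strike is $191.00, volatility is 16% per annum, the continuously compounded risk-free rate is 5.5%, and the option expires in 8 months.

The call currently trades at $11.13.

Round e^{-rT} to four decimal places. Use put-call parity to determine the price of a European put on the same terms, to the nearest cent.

$8.25

e^(−rT) = e^(−0.055·0.6667) = 0.9640
Put-call parity: C − P = S − K·e^(−rT) = 187 − 191·0.9640 = 187 − 184.1240 = 2.8760
P = C − (C − P) = 11.13 − (2.8760) = 8.2540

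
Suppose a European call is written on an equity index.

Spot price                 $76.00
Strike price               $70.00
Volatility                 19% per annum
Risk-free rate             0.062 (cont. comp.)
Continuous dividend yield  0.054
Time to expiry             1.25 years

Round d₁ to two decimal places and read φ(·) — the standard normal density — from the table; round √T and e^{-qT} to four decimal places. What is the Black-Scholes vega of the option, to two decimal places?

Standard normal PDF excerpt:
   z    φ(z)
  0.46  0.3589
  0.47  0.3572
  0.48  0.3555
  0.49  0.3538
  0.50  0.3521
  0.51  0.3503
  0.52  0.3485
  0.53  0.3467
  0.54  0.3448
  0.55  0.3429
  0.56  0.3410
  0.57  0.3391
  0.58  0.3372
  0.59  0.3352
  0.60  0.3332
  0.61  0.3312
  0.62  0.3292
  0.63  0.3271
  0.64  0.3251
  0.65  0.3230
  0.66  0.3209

σ√T = 0.19·√1.25 = 0.2124
d₁ = [ln(76/70) + (0.062 − 0.054 + ½·0.19²)·1.25] / (σ√T) = (0.0822 + 0.0326) / 0.2124 = 0.5404 which rounds to 0.54
√T = √1.25 = 1.1180
φ(d₁) = φ(0.54) = 0.3448
e^(−qT) = e^(−0.054·1.25) = 0.9347
vega = S·e^(−qT)·φ(d₁)·√T = 76·0.9347·0.3448·1.1180 = 27.3839
(Call and put vega coincide under Black-Scholes.)

27.38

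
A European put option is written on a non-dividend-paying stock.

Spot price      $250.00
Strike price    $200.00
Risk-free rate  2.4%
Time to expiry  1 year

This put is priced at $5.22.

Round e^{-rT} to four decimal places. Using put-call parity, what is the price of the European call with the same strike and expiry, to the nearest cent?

$59.96

e^(−rT) = e^(−0.024·1) = 0.9763
Put-call parity: C − P = S − K·e^(−rT) = 250 − 200·0.9763 = 250 − 195.2600 = 54.7400
C = P + (C − P) = 5.22 + (54.7400) = 59.9600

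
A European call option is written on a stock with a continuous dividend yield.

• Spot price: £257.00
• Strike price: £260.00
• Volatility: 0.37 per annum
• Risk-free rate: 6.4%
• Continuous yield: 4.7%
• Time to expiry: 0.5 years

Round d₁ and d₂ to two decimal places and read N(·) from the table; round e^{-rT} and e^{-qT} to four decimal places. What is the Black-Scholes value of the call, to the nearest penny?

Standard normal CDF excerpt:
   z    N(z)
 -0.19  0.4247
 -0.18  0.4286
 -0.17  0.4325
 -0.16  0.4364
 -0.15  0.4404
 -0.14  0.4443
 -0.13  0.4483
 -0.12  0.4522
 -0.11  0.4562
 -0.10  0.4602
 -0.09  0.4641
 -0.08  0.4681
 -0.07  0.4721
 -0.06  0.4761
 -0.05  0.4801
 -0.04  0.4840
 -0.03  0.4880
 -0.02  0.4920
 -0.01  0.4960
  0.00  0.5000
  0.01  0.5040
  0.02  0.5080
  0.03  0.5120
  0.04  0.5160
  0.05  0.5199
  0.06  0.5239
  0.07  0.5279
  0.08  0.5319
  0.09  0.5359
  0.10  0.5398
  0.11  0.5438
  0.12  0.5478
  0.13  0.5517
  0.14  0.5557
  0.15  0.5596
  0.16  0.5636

T = 0.5;  σ√T = 0.2616
d₁ = [ln(257/260) + (0.064 − 0.047 + ½·0.37²)·0.5] / (σ√T) = (-0.0116 + 0.0427) / 0.2616 = 0.1189 ≈ 0.12
d₂ = 0.1189 − 0.2616 = -0.1427 ≈ -0.14
e^(−qT) = e^(−0.047·0.5) = 0.9768;  e^(−rT) = e^(−0.064·0.5) = 0.9685
N(d₁) = N(0.12) = 0.5478;  N(d₂) = N(-0.14) = 0.4443
C = 257·0.9768·0.5478 − 260·0.9685·0.4443 = 137.5184 − 111.8792 = 25.6392

£25.64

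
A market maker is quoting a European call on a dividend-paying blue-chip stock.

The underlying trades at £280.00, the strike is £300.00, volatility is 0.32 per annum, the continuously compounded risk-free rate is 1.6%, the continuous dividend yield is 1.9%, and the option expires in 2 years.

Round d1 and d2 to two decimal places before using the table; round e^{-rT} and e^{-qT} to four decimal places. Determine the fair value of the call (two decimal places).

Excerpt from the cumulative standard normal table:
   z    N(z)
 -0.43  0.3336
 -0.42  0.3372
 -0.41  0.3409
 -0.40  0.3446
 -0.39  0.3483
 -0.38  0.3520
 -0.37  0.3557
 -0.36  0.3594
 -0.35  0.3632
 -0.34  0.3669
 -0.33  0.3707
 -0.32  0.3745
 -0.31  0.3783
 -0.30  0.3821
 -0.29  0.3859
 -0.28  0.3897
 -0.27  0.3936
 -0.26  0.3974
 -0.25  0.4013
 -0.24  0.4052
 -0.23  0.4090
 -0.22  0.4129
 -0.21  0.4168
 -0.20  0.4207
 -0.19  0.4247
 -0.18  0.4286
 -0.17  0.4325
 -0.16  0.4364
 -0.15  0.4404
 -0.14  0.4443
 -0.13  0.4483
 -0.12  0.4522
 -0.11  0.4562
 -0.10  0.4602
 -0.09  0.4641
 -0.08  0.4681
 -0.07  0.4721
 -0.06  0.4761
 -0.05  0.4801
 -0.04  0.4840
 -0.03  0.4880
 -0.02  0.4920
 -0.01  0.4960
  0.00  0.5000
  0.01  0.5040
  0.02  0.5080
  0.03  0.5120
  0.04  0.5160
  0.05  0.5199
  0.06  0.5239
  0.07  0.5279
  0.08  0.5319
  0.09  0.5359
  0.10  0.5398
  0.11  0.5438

σ√T = 0.32·√2 = 0.4525
d₁ = [ln(280/300) + (0.016 − 0.019 + ½·0.32²)·2] / (σ√T) = (-0.0690 + 0.0964) / 0.4525 = 0.0606 which rounds to 0.06
d₂ = 0.0606 − 0.4525 = -0.3920 which rounds to -0.39
e^(−qT) = e^(−0.019·2) = 0.9627;  e^(−rT) = e^(−0.016·2) = 0.9685
N(d₁) = N(0.06) = 0.5239;  N(d₂) = N(-0.39) = 0.3483
C = 280·0.9627·0.5239 − 300·0.9685·0.3483 = 141.2204 − 101.1986 = 40.0218

£40.02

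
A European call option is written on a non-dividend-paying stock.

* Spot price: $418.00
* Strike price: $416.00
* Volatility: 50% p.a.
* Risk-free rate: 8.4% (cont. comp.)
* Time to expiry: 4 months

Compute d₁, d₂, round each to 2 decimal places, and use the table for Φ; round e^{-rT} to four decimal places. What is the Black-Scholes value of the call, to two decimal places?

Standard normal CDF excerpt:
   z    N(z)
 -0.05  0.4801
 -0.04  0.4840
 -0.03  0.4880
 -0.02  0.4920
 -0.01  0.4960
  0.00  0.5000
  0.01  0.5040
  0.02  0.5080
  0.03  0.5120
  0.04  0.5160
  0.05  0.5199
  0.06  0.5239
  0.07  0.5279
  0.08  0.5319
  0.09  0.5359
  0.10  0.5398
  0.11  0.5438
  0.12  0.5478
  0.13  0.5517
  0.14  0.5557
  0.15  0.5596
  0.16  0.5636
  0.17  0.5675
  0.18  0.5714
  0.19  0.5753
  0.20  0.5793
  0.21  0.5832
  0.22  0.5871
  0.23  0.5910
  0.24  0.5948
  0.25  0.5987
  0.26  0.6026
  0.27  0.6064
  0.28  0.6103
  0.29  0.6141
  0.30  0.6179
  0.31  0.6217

$54.48

σ√T = 0.5 × 0.5774 = 0.2887
d₁ = [ln(418/416) + (0.084 + 0.5²/2)·0.3333] / 0.2887 = [0.0048 + 0.0697] / 0.2887 = 0.2579 ⇒ 0.26
d₂ = d₁ − σ√T = 0.2579 − 0.2887 = -0.0307 ⇒ -0.03
e^(−rT) = e^(−0.084·0.3333) = 0.9724
N(d₁) = N(0.26) = 0.6026;  N(d₂) = N(-0.03) = 0.4880
C = 418·0.6026 − 416·0.9724·0.4880 = 251.8868 − 197.4050 = 54.4818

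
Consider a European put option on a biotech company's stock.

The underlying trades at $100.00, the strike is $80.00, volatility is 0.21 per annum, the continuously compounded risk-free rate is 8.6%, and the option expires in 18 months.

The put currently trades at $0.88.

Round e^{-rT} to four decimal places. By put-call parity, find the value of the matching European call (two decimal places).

exp(−rT) = exp(−0.086·1.5) = 0.8790
Put-call parity: C − P = S − K·e^(−rT) = 100 − 80·0.8790 = 100 − 70.3200 = 29.6800
C = P + (C − P) = 0.88 + (29.6800) = 30.5600

$30.56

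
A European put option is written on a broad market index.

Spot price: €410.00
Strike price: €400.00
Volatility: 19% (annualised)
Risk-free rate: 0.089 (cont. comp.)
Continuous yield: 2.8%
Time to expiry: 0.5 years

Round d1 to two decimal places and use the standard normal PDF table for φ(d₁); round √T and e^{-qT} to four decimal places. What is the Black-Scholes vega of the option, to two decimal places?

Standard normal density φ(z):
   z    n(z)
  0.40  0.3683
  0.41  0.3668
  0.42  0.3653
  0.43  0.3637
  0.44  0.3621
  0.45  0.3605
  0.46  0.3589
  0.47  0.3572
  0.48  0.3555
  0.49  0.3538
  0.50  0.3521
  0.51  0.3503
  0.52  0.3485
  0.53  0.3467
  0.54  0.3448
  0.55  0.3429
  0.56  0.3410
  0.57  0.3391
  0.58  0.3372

σ√T = 0.19 × 0.7071 = 0.1344
ln(S/K) + (r − q + σ²/2)T = ln(410/400) + (0.089 − 0.028 + 0.19²/2)·0.5 = 0.0247 + 0.0395 = 0.0642
d₁ = 0.0642 / 0.1344 = 0.4780 ⇒ 0.48
√T = √0.5 = 0.7071
φ(d₁) = φ(0.48) = 0.3555
e^(−qT) = e^(−0.028·0.5) = 0.9861
vega = S·e^(−qT)·φ(d₁)·√T = 410·0.9861·0.3555·0.7071 = 101.6308

101.63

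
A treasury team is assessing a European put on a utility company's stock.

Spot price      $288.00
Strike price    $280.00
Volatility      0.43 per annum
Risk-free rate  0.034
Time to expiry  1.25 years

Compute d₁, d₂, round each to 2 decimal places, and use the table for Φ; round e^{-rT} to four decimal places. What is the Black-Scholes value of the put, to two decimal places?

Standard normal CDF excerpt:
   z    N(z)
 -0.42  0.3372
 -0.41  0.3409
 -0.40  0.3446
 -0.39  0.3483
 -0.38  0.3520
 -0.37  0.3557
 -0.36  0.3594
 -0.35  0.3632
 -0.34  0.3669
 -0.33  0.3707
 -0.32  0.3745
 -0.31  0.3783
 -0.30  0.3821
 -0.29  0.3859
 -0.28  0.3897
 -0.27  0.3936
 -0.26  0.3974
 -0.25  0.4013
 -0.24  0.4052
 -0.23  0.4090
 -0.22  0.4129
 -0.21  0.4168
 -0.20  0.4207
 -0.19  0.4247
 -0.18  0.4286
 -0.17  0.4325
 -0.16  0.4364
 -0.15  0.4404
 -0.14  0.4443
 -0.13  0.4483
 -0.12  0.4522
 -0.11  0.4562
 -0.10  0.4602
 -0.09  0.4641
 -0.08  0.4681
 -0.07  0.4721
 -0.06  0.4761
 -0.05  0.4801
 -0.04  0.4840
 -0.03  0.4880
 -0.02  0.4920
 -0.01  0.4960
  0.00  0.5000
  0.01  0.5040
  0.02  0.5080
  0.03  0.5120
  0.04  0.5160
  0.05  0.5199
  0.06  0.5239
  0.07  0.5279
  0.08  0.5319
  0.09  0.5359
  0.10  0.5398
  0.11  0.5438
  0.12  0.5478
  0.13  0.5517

$43.50

σ√T = 0.43 × 1.1180 = 0.4808
d₁ = [ln(288/280) + (0.034 + 0.43²/2)·1.25] / 0.4808 = [0.0282 + 0.1581] / 0.4808 = 0.3874 which rounds to 0.39
d₂ = d₁ − σ√T = 0.3874 − 0.4808 = -0.0934 which rounds to -0.09
e^(−rT) = e^(−0.034·1.25) = 0.9584
N(−d₂) = N(0.09) = 0.5359;  N(−d₁) = N(-0.39) = 0.3483
P = 280·0.9584·0.5359 − 288·0.3483 = 143.8098 − 100.3104 = 43.4994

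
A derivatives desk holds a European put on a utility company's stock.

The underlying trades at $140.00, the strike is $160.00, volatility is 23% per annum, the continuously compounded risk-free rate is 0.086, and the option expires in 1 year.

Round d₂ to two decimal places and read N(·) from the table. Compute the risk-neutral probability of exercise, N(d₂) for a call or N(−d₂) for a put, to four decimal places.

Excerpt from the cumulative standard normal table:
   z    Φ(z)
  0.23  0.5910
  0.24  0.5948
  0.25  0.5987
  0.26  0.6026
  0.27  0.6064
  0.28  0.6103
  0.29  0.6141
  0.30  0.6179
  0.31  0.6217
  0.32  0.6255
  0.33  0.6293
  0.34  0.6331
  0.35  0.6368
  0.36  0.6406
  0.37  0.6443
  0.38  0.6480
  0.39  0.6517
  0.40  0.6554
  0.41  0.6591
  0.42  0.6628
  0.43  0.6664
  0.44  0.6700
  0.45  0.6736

0.6255

σ√T = 0.23 × 1.0000 = 0.2300
d₁ = [ln(140/160) + (0.086 + 0.23²/2)·1] / 0.2300 = [-0.1335 + 0.1124] / 0.2300 = -0.0917 ⇒ -0.09
d₂ = d₁ − σ√T = -0.0917 − 0.2300 = -0.3217 ⇒ -0.32
Pr(exercise) under Q = N(−d₂) = N(0.32) = 0.6255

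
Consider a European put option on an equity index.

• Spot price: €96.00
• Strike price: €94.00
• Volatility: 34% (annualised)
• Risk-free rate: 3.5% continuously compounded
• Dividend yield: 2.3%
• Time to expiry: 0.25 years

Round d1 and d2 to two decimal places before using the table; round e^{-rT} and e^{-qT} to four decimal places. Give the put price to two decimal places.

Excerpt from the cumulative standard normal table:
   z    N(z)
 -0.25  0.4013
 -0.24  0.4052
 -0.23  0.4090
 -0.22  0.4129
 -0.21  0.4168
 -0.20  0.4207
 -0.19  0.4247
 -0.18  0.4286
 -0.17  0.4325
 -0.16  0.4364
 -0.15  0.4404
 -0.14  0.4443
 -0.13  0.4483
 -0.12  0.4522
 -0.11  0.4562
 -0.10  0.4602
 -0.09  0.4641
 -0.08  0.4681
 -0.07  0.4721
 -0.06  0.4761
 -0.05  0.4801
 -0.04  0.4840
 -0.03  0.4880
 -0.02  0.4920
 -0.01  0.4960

€5.32

σ√T = 0.34·√0.25 = 0.1700
d₁ = [ln(96/94) + (0.035 − 0.023 + 0.34²/2)·0.25] / 0.1700 = [0.0211 + 0.0175] / 0.1700 = 0.2265 ⇒ 0.23
d₂ = d₁ − σ√T = 0.2265 − 0.1700 = 0.0565 ⇒ 0.06
exp(−qT) = exp(−0.023·0.25) = 0.9943;  exp(−rT) = exp(−0.035·0.25) = 0.9913
P = 94·0.9913·N(-0.06) − 96·0.9943·N(-0.23) = 94·0.9913·0.4761 − 96·0.9943·0.4090 = 44.3640 − 39.0402 = 5.3239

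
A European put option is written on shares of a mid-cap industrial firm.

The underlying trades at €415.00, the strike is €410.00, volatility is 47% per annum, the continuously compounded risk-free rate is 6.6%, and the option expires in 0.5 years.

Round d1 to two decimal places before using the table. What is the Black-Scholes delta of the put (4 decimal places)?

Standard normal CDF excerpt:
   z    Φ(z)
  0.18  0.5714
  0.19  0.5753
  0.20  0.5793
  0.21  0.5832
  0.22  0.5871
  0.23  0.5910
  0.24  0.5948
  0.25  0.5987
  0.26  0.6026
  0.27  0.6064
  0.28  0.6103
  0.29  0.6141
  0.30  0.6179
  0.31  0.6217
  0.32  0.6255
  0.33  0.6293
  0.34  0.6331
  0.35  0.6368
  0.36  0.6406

σ√T = 0.47 × 0.7071 = 0.3323
d₁ = [ln(415/410) + (0.066 + 0.47²/2)·0.5] / 0.3323 = [0.0121 + 0.0882] / 0.3323 = 0.3019 which rounds to 0.30
N(d₁) = N(0.30) = 0.6179
Δ_put = N(d₁) − 1 = 0.6179 − 1 = -0.3821

-0.3821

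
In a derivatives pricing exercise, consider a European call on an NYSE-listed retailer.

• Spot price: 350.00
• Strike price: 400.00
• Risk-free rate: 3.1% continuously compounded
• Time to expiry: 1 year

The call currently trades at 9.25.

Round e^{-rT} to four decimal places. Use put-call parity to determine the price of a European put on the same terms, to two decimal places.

47.05

e^(−rT) = e^(−0.031·1) = 0.9695
Put-call parity: C − P = S − K·e^(−rT) = 350 − 400·0.9695 = 350 − 387.8000 = -37.8000
P = C − (C − P) = 9.25 − (-37.8000) = 47.0500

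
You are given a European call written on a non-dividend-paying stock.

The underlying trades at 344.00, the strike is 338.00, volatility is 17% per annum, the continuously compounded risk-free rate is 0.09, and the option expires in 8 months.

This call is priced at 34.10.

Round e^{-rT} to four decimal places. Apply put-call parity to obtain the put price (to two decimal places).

8.43

exp(−rT) = exp(−0.09·0.6667) = 0.9418
Put-call parity: C − P = S − K·e^(−rT) = 344 − 338·0.9418 = 344 − 318.3284 = 25.6716
P = C − (C − P) = 34.10 − (25.6716) = 8.4284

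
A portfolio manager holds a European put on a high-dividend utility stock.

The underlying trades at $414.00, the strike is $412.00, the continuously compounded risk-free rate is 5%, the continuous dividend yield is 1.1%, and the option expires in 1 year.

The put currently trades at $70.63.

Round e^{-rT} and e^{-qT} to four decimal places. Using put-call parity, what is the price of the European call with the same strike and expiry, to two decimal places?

$88.22

exp(−qT) = exp(−0.011·1) = 0.9891;  exp(−rT) = exp(−0.05·1) = 0.9512
Put-call parity: C − P = S·e^(−qT) − K·e^(−rT) = 414·0.9891 − 412·0.9512 = 409.4874 − 391.8944 = 17.5930
C = P + (C − P) = 70.63 + (17.5930) = 88.2230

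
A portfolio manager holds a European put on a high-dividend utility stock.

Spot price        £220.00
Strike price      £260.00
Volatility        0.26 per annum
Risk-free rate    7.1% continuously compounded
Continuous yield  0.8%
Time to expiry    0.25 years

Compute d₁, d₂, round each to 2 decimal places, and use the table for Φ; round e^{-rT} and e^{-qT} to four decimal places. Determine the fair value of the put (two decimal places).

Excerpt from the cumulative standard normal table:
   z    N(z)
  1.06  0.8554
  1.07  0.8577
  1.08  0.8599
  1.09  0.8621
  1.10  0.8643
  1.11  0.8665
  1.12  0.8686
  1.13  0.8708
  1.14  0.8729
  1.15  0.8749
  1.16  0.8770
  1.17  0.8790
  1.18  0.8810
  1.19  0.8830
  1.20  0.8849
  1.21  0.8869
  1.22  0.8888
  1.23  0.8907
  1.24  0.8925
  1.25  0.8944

£37.74

σ√T = 0.26 × 0.5000 = 0.1300
d₁ = [ln(220/260) + (0.071 − 0.008 + ½·0.26²)·0.25] / (σ√T) = (-0.1671 + 0.0242) / 0.1300 = -1.0989 → -1.10
d₂ = -1.0989 − 0.1300 = -1.2289 → -1.23
e^(−qT) = e^(−0.008·0.25) = 0.9980;  e^(−rT) = e^(−0.071·0.25) = 0.9824
N(−d₂) = N(1.23) = 0.8907;  N(−d₁) = N(1.10) = 0.8643
P = 260·0.9824·0.8907 − 220·0.9980·0.8643 = 227.5062 − 189.7657 = 37.7404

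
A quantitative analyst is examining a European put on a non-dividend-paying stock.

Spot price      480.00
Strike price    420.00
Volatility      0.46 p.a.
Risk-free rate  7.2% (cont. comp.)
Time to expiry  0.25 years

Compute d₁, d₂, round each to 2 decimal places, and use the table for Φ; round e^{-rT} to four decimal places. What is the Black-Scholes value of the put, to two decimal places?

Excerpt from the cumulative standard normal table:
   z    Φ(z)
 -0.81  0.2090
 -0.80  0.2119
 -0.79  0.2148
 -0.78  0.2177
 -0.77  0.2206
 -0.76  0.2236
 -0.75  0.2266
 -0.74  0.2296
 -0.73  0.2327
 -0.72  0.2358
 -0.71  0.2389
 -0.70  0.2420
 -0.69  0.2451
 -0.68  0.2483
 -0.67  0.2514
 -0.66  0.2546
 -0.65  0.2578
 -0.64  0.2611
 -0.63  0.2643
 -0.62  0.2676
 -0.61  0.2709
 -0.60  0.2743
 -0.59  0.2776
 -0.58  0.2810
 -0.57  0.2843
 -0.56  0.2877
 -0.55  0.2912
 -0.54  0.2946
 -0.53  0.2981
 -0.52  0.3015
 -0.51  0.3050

σ√T = 0.46 × 0.5000 = 0.2300
d₁ = [ln(480/420) + (0.072 + ½·0.46²)·0.25] / (σ√T) = (0.1335 + 0.0445) / 0.2300 = 0.7738 → 0.77
d₂ = 0.7738 − 0.2300 = 0.5438 → 0.54
exp(−rT) = exp(−0.072·0.25) = 0.9822
N(−d₂) = N(-0.54) = 0.2946;  N(−d₁) = N(-0.77) = 0.2206
P = 420·0.9822·0.2946 − 480·0.2206 = 121.5296 − 105.8880 = 15.6416

15.64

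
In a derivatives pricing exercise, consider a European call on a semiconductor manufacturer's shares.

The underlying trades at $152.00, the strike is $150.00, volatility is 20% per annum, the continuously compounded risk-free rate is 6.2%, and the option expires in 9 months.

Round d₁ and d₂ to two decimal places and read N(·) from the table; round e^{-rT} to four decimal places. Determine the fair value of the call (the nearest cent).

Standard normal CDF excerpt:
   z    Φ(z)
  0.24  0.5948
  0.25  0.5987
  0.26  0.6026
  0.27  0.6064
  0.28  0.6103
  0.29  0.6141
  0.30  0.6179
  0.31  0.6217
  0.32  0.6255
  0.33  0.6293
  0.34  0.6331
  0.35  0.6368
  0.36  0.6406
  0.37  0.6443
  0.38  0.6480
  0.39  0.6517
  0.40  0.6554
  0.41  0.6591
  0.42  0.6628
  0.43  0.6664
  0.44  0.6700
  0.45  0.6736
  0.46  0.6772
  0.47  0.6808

$15.01

σ√T = 0.2·√0.75 = 0.1732
d₁ = [ln(152/150) + (0.062 + 0.2²/2)·0.75] / 0.1732 = [0.0132 + 0.0615] / 0.1732 = 0.4315 → 0.43
d₂ = d₁ − σ√T = 0.4315 − 0.1732 = 0.2583 → 0.26
e^(−rT) = e^(−0.062·0.75) = 0.9546
N(d₁) = N(0.43) = 0.6664;  N(d₂) = N(0.26) = 0.6026
C = 152·0.6664 − 150·0.9546·0.6026 = 101.2928 − 86.2863 = 15.0065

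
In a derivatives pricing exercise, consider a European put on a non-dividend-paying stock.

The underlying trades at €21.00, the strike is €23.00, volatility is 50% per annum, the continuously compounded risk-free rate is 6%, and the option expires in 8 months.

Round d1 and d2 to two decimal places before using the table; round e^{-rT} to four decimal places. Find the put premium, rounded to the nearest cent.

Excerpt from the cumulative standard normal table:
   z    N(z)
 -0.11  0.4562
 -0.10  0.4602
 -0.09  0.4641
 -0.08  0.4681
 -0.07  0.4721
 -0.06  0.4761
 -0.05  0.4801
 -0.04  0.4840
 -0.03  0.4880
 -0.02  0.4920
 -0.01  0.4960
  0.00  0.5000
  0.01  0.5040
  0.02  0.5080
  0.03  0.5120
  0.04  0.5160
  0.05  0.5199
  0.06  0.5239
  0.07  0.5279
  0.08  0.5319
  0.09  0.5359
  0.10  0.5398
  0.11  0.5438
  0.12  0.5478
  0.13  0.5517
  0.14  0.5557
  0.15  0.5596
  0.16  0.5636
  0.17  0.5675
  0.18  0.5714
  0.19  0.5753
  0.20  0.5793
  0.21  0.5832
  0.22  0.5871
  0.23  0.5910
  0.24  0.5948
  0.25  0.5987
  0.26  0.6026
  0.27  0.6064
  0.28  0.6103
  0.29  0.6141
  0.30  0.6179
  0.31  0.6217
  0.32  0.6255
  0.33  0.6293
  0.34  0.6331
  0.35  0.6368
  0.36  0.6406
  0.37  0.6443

σ√T = 0.5·√0.6667 = 0.4082
d₁ = [ln(21/23) + (0.06 + 0.5²/2)·0.6667] / 0.4082 = [-0.0910 + 0.1233] / 0.4082 = 0.0793 which rounds to 0.08
d₂ = d₁ − σ√T = 0.0793 − 0.4082 = -0.3290 which rounds to -0.33
exp(−rT) = exp(−0.06·0.6667) = 0.9608
N(−d₂) = N(0.33) = 0.6293;  N(−d₁) = N(-0.08) = 0.4681
P = 23·0.9608·0.6293 − 21·0.4681 = 13.9065 − 9.8301 = 4.0764

€4.08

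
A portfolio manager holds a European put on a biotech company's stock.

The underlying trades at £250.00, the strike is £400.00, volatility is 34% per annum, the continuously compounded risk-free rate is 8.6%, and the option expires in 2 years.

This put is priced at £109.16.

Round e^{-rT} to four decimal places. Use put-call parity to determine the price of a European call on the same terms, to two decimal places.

exp(−rT) = exp(−0.086·2) = 0.8420
Put-call parity: C − P = S − K·e^(−rT) = 250 − 400·0.8420 = 250 − 336.8000 = -86.8000
C = P + (C − P) = 109.16 + (-86.8000) = 22.3600

£22.36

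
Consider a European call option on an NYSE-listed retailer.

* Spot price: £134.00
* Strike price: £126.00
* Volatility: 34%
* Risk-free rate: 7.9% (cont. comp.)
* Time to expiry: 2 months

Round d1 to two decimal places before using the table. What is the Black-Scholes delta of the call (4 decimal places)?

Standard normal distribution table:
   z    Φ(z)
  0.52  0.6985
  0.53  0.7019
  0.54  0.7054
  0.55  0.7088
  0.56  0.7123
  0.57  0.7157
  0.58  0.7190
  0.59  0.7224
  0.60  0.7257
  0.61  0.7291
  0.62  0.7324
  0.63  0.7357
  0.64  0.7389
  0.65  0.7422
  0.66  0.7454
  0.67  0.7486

0.7291

T = 0.1667;  σ√T = 0.1388
d₁ = [ln(134/126) + (0.079 + 0.34²/2)·0.1667] / 0.1388 = [0.0616 + 0.0228] / 0.1388 = 0.6077 → 0.61
N(d₁) = N(0.61) = 0.7291
Δ_call = N(d₁) = 0.7291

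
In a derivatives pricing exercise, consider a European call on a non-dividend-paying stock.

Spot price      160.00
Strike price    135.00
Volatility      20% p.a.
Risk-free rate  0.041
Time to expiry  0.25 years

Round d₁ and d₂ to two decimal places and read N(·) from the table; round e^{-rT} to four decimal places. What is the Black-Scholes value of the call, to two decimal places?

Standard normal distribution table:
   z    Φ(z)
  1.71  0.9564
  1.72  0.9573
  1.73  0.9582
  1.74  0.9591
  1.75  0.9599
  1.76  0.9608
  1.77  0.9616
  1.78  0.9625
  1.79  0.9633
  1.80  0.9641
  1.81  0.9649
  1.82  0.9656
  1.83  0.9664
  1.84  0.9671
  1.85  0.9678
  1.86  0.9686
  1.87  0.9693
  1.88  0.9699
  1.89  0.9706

26.58

T = 0.25;  σ√T = 0.1000
d₁ = [ln(160/135) + (0.041 + 0.2²/2)·0.25] / 0.1000 = [0.1699 + 0.0153] / 0.1000 = 1.8515 → 1.85
d₂ = d₁ − σ√T = 1.8515 − 0.1000 = 1.7515 → 1.75
e^(−rT) = e^(−0.041·0.25) = 0.9898
C = 160·N(1.85) − 135·0.9898·N(1.75) = 160·0.9678 − 135·0.9898·0.9599 = 154.8480 − 128.2647 = 26.5833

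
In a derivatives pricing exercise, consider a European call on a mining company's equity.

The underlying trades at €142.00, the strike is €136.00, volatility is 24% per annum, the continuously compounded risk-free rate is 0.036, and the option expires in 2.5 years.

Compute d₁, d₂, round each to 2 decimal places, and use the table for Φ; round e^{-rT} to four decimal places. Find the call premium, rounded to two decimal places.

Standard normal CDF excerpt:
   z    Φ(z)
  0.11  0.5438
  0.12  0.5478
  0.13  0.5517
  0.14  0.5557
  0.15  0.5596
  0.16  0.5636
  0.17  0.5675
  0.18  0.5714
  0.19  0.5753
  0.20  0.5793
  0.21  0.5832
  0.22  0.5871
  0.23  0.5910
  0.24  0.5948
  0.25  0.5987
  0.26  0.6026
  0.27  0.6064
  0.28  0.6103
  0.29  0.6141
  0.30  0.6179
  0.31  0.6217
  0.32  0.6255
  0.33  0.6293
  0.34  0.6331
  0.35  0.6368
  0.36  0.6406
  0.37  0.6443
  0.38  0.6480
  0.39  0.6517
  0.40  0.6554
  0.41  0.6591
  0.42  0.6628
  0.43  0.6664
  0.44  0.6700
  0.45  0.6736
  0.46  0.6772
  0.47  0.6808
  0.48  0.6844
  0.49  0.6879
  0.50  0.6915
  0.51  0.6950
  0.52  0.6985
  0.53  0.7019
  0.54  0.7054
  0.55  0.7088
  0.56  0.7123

€30.12

σ√T = 0.24·√2.5 = 0.3795
d₁ = [ln(142/136) + (0.036 + ½·0.24²)·2.5] / (σ√T) = (0.0432 + 0.1620) / 0.3795 = 0.5407 which rounds to 0.54
d₂ = 0.5407 − 0.3795 = 0.1612 which rounds to 0.16
e^(−rT) = e^(−0.036·2.5) = 0.9139
N(d₁) = N(0.54) = 0.7054;  N(d₂) = N(0.16) = 0.5636
C = 142·0.7054 − 136·0.9139·0.5636 = 100.1668 − 70.0501 = 30.1167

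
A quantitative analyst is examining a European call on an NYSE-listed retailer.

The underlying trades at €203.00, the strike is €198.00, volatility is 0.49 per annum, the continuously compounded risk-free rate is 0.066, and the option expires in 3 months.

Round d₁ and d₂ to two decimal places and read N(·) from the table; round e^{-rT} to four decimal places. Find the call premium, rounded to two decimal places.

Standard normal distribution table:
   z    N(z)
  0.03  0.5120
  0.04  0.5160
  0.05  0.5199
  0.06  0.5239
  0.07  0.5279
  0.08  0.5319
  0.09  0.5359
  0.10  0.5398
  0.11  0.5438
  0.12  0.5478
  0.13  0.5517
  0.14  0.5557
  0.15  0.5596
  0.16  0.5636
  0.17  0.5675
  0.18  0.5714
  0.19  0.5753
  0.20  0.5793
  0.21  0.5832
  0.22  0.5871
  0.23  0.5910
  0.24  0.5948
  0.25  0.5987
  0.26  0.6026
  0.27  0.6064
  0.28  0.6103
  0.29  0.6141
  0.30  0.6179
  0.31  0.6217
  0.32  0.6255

€23.41

σ√T = 0.49·√0.25 = 0.2450
ln(S/K) + (r + σ²/2)T = ln(203/198) + (0.066 + 0.49²/2)·0.25 = 0.0249 + 0.0465 = 0.0715
d₁ = 0.0715 / 0.2450 = 0.2916 which rounds to 0.29
d₂ = d₁ − σ√T = 0.2916 − 0.2450 = 0.0466 which rounds to 0.05
e^(−rT) = e^(−0.066·0.25) = 0.9836
C = 203·N(0.29) − 198·0.9836·N(0.05) = 203·0.6141 − 198·0.9836·0.5199 = 124.6623 − 101.2520 = 23.4103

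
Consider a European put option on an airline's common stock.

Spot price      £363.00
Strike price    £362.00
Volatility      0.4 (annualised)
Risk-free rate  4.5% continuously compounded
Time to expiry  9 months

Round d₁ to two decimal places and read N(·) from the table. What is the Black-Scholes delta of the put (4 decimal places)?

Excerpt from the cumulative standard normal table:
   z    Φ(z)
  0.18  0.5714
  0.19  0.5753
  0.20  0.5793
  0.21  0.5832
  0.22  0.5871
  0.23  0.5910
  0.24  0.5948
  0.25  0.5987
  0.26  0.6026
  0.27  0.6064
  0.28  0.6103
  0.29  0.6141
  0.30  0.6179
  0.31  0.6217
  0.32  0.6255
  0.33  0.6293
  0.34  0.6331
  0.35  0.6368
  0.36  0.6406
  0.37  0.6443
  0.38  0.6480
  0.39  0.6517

σ√T = 0.4·√0.75 = 0.3464
d₁ = [ln(363/362) + (0.045 + ½·0.4²)·0.75] / (σ√T) = (0.0028 + 0.0938) / 0.3464 = 0.2786 ≈ 0.28
N(d₁) = N(0.28) = 0.6103
Δ_put = N(d₁) − 1 = 0.6103 − 1 = -0.3897

-0.3897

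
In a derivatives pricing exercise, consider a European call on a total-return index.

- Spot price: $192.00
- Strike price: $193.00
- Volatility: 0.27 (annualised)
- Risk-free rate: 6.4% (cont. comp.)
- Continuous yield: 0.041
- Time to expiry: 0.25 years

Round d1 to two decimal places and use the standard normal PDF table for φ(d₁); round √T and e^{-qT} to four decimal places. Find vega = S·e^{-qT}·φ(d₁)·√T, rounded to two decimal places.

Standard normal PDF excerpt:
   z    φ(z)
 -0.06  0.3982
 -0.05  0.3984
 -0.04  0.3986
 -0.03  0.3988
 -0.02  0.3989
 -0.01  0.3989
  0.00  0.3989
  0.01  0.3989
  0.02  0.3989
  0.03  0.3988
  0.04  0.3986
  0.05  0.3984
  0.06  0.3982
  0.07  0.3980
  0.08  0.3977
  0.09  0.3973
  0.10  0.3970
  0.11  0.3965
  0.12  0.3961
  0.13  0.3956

37.82

T = 0.25;  σ√T = 0.1350
d₁ = [ln(192/193) + (0.064 − 0.041 + 0.27²/2)·0.25] / 0.1350 = [-0.0052 + 0.0149] / 0.1350 = 0.0716 ≈ 0.07
√T = √0.25 = 0.5000
φ(d₁) = φ(0.07) = 0.3980
e^(−qT) = e^(−0.041·0.25) = 0.9898
vega = S·e^(−qT)·φ(d₁)·√T = 192·0.9898·0.3980·0.5000 = 37.8183
(Call and put vega coincide under Black-Scholes.)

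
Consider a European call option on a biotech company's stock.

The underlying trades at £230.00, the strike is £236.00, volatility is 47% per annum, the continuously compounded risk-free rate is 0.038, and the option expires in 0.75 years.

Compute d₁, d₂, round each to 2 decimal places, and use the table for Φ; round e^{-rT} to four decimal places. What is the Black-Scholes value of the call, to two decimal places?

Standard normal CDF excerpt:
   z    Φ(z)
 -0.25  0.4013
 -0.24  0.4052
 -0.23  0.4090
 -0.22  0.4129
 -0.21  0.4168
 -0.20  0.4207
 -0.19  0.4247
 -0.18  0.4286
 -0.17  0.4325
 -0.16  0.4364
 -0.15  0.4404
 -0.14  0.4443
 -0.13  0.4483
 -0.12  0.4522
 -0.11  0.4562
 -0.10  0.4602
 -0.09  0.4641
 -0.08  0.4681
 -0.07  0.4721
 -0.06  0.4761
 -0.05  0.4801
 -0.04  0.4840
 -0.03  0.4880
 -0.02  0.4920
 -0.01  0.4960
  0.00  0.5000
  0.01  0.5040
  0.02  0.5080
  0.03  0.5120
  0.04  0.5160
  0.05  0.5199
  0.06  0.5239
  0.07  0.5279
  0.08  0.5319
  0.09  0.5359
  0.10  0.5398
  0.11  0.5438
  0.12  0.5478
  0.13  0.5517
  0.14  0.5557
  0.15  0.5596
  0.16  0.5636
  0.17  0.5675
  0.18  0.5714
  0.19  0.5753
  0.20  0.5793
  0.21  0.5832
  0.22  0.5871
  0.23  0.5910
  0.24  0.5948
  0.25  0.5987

σ√T = 0.47·√0.75 = 0.4070
d₁ = [ln(230/236) + (0.038 + 0.47²/2)·0.75] / 0.4070 = [-0.0258 + 0.1113] / 0.4070 = 0.2103 which rounds to 0.21
d₂ = d₁ − σ√T = 0.2103 − 0.4070 = -0.1968 which rounds to -0.20
e^(−rT) = e^(−0.038·0.75) = 0.9719
C = 230·N(0.21) − 236·0.9719·N(-0.20) = 230·0.5832 − 236·0.9719·0.4207 = 134.1360 − 96.4953 = 37.6407

£37.64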